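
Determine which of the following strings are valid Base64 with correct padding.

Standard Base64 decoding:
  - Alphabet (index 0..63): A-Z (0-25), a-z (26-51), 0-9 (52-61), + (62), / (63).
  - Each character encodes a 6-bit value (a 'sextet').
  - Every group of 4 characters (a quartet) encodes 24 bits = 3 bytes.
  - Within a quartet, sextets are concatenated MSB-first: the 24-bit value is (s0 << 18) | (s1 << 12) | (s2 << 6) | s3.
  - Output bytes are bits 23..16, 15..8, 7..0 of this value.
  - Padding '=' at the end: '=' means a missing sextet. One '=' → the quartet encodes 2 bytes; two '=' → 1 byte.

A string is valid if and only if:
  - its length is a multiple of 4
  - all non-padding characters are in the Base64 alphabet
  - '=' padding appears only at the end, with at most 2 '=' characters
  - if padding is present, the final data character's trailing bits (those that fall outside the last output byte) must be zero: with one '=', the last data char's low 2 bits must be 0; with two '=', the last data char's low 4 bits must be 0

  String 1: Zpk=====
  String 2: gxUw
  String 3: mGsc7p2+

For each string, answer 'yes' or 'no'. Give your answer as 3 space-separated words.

String 1: 'Zpk=====' → invalid (5 pad chars (max 2))
String 2: 'gxUw' → valid
String 3: 'mGsc7p2+' → valid

Answer: no yes yes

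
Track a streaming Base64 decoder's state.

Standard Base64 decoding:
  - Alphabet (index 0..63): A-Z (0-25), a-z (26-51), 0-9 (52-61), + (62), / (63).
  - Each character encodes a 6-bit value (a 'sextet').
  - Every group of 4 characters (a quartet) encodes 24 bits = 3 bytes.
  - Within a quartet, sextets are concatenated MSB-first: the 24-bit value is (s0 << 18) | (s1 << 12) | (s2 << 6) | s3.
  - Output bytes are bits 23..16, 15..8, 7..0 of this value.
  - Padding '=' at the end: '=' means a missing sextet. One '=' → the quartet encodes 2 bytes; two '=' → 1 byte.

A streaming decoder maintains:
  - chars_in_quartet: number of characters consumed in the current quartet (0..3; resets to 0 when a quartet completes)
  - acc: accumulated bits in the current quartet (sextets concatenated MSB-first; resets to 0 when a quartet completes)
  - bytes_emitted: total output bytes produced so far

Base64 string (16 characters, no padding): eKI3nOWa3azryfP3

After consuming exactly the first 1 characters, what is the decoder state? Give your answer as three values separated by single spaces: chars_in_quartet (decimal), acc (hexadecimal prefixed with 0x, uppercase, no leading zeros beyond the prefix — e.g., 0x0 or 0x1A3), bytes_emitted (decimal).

Answer: 1 0x1E 0

Derivation:
After char 0 ('e'=30): chars_in_quartet=1 acc=0x1E bytes_emitted=0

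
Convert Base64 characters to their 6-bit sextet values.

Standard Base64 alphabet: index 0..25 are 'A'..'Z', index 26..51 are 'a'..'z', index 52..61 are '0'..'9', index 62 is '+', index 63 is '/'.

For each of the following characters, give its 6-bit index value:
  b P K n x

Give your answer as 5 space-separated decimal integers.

Answer: 27 15 10 39 49

Derivation:
'b': a..z range, 26 + ord('b') − ord('a') = 27
'P': A..Z range, ord('P') − ord('A') = 15
'K': A..Z range, ord('K') − ord('A') = 10
'n': a..z range, 26 + ord('n') − ord('a') = 39
'x': a..z range, 26 + ord('x') − ord('a') = 49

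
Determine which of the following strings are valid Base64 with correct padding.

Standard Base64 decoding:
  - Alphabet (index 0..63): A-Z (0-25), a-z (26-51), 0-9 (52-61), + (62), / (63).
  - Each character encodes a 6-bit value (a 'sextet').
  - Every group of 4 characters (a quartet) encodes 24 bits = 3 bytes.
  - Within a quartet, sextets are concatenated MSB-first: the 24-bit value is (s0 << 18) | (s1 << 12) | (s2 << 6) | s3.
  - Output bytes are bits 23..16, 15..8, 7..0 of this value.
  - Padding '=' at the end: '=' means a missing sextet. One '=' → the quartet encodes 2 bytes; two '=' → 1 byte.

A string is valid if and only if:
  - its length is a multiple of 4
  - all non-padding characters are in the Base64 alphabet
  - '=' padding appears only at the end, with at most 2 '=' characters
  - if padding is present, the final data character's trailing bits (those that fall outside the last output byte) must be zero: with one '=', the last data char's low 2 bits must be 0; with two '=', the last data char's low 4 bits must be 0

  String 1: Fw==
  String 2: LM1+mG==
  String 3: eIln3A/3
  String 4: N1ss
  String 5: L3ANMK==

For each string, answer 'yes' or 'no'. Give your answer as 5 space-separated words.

Answer: yes no yes yes no

Derivation:
String 1: 'Fw==' → valid
String 2: 'LM1+mG==' → invalid (bad trailing bits)
String 3: 'eIln3A/3' → valid
String 4: 'N1ss' → valid
String 5: 'L3ANMK==' → invalid (bad trailing bits)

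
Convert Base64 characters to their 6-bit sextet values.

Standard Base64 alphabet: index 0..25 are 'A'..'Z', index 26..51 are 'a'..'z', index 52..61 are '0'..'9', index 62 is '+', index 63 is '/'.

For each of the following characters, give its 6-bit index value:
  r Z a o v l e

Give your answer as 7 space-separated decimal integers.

'r': a..z range, 26 + ord('r') − ord('a') = 43
'Z': A..Z range, ord('Z') − ord('A') = 25
'a': a..z range, 26 + ord('a') − ord('a') = 26
'o': a..z range, 26 + ord('o') − ord('a') = 40
'v': a..z range, 26 + ord('v') − ord('a') = 47
'l': a..z range, 26 + ord('l') − ord('a') = 37
'e': a..z range, 26 + ord('e') − ord('a') = 30

Answer: 43 25 26 40 47 37 30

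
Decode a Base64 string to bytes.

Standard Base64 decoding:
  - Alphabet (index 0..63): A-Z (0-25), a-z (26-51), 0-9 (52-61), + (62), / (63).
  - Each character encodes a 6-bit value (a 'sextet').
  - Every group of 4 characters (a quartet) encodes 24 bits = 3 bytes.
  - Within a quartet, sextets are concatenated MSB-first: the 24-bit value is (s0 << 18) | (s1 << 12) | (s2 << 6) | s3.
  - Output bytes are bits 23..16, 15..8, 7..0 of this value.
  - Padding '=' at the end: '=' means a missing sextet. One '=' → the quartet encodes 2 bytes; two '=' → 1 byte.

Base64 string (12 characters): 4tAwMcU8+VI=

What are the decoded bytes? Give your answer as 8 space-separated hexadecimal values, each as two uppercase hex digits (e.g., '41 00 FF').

Answer: E2 D0 30 31 C5 3C F9 52

Derivation:
After char 0 ('4'=56): chars_in_quartet=1 acc=0x38 bytes_emitted=0
After char 1 ('t'=45): chars_in_quartet=2 acc=0xE2D bytes_emitted=0
After char 2 ('A'=0): chars_in_quartet=3 acc=0x38B40 bytes_emitted=0
After char 3 ('w'=48): chars_in_quartet=4 acc=0xE2D030 -> emit E2 D0 30, reset; bytes_emitted=3
After char 4 ('M'=12): chars_in_quartet=1 acc=0xC bytes_emitted=3
After char 5 ('c'=28): chars_in_quartet=2 acc=0x31C bytes_emitted=3
After char 6 ('U'=20): chars_in_quartet=3 acc=0xC714 bytes_emitted=3
After char 7 ('8'=60): chars_in_quartet=4 acc=0x31C53C -> emit 31 C5 3C, reset; bytes_emitted=6
After char 8 ('+'=62): chars_in_quartet=1 acc=0x3E bytes_emitted=6
After char 9 ('V'=21): chars_in_quartet=2 acc=0xF95 bytes_emitted=6
After char 10 ('I'=8): chars_in_quartet=3 acc=0x3E548 bytes_emitted=6
Padding '=': partial quartet acc=0x3E548 -> emit F9 52; bytes_emitted=8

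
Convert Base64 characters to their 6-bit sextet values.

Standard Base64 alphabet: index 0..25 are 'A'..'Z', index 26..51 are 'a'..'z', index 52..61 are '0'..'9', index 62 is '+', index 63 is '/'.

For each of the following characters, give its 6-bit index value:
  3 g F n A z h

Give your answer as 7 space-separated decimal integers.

Answer: 55 32 5 39 0 51 33

Derivation:
'3': 0..9 range, 52 + ord('3') − ord('0') = 55
'g': a..z range, 26 + ord('g') − ord('a') = 32
'F': A..Z range, ord('F') − ord('A') = 5
'n': a..z range, 26 + ord('n') − ord('a') = 39
'A': A..Z range, ord('A') − ord('A') = 0
'z': a..z range, 26 + ord('z') − ord('a') = 51
'h': a..z range, 26 + ord('h') − ord('a') = 33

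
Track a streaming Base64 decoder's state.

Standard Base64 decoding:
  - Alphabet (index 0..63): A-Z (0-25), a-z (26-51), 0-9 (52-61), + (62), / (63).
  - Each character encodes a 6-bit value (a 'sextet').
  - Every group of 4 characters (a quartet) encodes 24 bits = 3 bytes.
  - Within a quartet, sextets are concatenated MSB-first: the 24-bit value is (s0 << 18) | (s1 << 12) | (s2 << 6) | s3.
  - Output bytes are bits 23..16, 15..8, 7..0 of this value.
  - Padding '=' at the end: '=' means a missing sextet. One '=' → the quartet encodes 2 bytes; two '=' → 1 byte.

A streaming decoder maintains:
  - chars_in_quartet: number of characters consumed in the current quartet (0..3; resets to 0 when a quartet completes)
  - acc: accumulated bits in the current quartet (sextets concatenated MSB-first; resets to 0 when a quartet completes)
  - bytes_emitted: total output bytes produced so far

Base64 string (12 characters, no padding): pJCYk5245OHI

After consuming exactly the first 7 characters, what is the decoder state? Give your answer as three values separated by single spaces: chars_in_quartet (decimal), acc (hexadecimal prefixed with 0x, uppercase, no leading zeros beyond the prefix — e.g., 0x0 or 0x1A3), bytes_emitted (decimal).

After char 0 ('p'=41): chars_in_quartet=1 acc=0x29 bytes_emitted=0
After char 1 ('J'=9): chars_in_quartet=2 acc=0xA49 bytes_emitted=0
After char 2 ('C'=2): chars_in_quartet=3 acc=0x29242 bytes_emitted=0
After char 3 ('Y'=24): chars_in_quartet=4 acc=0xA49098 -> emit A4 90 98, reset; bytes_emitted=3
After char 4 ('k'=36): chars_in_quartet=1 acc=0x24 bytes_emitted=3
After char 5 ('5'=57): chars_in_quartet=2 acc=0x939 bytes_emitted=3
After char 6 ('2'=54): chars_in_quartet=3 acc=0x24E76 bytes_emitted=3

Answer: 3 0x24E76 3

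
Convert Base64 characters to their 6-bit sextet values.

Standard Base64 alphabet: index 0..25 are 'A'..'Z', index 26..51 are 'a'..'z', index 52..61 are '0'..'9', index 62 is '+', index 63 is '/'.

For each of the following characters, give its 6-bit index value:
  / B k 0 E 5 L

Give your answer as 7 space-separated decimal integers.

'/': index 63
'B': A..Z range, ord('B') − ord('A') = 1
'k': a..z range, 26 + ord('k') − ord('a') = 36
'0': 0..9 range, 52 + ord('0') − ord('0') = 52
'E': A..Z range, ord('E') − ord('A') = 4
'5': 0..9 range, 52 + ord('5') − ord('0') = 57
'L': A..Z range, ord('L') − ord('A') = 11

Answer: 63 1 36 52 4 57 11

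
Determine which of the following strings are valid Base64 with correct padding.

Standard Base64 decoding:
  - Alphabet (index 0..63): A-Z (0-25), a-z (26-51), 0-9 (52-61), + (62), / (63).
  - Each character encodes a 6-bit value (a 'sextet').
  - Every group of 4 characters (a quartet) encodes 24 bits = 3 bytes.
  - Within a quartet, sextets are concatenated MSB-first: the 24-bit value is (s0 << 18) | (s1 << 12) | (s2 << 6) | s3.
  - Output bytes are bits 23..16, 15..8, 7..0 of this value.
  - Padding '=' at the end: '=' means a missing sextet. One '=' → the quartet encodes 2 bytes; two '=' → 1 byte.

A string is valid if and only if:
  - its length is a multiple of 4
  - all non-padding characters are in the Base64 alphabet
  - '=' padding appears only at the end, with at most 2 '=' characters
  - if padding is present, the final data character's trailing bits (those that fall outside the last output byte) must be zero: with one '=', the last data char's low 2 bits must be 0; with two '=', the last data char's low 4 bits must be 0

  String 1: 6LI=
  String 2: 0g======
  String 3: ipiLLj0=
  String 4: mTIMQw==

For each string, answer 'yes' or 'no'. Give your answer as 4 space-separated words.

Answer: yes no yes yes

Derivation:
String 1: '6LI=' → valid
String 2: '0g======' → invalid (6 pad chars (max 2))
String 3: 'ipiLLj0=' → valid
String 4: 'mTIMQw==' → valid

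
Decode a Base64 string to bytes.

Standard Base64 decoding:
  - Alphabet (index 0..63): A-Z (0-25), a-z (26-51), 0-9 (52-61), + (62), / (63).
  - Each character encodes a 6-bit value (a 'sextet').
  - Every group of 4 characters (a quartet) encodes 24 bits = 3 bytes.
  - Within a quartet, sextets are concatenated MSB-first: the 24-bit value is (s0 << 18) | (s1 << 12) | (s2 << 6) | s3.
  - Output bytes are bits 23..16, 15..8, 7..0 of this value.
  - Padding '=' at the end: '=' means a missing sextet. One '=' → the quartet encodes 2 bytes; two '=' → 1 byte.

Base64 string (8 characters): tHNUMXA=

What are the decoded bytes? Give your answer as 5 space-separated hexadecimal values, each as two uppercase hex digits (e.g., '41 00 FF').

After char 0 ('t'=45): chars_in_quartet=1 acc=0x2D bytes_emitted=0
After char 1 ('H'=7): chars_in_quartet=2 acc=0xB47 bytes_emitted=0
After char 2 ('N'=13): chars_in_quartet=3 acc=0x2D1CD bytes_emitted=0
After char 3 ('U'=20): chars_in_quartet=4 acc=0xB47354 -> emit B4 73 54, reset; bytes_emitted=3
After char 4 ('M'=12): chars_in_quartet=1 acc=0xC bytes_emitted=3
After char 5 ('X'=23): chars_in_quartet=2 acc=0x317 bytes_emitted=3
After char 6 ('A'=0): chars_in_quartet=3 acc=0xC5C0 bytes_emitted=3
Padding '=': partial quartet acc=0xC5C0 -> emit 31 70; bytes_emitted=5

Answer: B4 73 54 31 70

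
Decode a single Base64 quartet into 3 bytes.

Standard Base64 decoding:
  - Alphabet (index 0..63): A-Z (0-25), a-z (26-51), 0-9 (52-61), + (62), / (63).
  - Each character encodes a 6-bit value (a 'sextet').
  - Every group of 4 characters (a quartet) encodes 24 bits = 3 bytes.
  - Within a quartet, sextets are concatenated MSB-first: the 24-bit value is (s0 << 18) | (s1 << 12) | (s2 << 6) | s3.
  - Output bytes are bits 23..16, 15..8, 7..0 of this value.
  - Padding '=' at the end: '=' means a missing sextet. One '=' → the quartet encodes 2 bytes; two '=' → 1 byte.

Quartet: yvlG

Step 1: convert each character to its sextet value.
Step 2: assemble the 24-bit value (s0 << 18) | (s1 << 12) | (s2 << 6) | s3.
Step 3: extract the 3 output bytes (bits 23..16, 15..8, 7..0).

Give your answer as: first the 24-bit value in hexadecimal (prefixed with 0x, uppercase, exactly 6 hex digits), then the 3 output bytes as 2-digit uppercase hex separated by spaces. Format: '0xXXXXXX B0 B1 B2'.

Sextets: y=50, v=47, l=37, G=6
24-bit: (50<<18) | (47<<12) | (37<<6) | 6
      = 0xC80000 | 0x02F000 | 0x000940 | 0x000006
      = 0xCAF946
Bytes: (v>>16)&0xFF=CA, (v>>8)&0xFF=F9, v&0xFF=46

Answer: 0xCAF946 CA F9 46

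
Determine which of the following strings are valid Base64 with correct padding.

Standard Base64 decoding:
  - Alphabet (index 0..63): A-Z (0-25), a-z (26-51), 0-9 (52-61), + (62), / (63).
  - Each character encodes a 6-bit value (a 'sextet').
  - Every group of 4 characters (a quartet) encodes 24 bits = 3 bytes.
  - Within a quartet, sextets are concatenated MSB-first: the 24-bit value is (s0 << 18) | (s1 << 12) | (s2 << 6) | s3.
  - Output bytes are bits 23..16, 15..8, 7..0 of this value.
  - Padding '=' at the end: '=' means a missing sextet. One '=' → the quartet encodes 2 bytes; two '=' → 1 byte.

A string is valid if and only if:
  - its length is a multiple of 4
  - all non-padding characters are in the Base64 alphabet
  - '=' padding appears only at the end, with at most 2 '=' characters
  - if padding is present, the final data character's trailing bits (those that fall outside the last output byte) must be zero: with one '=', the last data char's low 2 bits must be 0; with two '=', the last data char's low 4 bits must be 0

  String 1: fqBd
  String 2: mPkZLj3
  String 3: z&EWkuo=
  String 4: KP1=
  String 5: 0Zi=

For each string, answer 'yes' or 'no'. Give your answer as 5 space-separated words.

String 1: 'fqBd' → valid
String 2: 'mPkZLj3' → invalid (len=7 not mult of 4)
String 3: 'z&EWkuo=' → invalid (bad char(s): ['&'])
String 4: 'KP1=' → invalid (bad trailing bits)
String 5: '0Zi=' → invalid (bad trailing bits)

Answer: yes no no no no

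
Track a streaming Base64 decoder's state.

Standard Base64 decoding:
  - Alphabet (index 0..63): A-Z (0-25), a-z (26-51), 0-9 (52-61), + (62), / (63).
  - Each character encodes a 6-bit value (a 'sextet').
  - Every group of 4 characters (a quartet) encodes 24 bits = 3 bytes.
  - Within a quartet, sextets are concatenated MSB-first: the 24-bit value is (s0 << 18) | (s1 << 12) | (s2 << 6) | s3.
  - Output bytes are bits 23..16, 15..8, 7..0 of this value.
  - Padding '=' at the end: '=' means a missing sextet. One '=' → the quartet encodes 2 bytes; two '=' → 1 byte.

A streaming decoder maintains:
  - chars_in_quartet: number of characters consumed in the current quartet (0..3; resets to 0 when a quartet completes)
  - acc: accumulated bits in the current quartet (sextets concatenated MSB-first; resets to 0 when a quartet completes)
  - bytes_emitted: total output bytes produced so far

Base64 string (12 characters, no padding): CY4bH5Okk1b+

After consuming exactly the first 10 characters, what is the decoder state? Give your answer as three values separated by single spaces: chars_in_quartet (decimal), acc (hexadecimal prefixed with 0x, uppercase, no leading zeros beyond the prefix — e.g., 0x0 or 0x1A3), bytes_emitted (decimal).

Answer: 2 0x935 6

Derivation:
After char 0 ('C'=2): chars_in_quartet=1 acc=0x2 bytes_emitted=0
After char 1 ('Y'=24): chars_in_quartet=2 acc=0x98 bytes_emitted=0
After char 2 ('4'=56): chars_in_quartet=3 acc=0x2638 bytes_emitted=0
After char 3 ('b'=27): chars_in_quartet=4 acc=0x98E1B -> emit 09 8E 1B, reset; bytes_emitted=3
After char 4 ('H'=7): chars_in_quartet=1 acc=0x7 bytes_emitted=3
After char 5 ('5'=57): chars_in_quartet=2 acc=0x1F9 bytes_emitted=3
After char 6 ('O'=14): chars_in_quartet=3 acc=0x7E4E bytes_emitted=3
After char 7 ('k'=36): chars_in_quartet=4 acc=0x1F93A4 -> emit 1F 93 A4, reset; bytes_emitted=6
After char 8 ('k'=36): chars_in_quartet=1 acc=0x24 bytes_emitted=6
After char 9 ('1'=53): chars_in_quartet=2 acc=0x935 bytes_emitted=6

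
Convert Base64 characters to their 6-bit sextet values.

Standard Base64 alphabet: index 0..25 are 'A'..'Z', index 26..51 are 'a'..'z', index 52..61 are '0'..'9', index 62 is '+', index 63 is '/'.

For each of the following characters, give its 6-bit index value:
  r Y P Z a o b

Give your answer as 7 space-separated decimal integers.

'r': a..z range, 26 + ord('r') − ord('a') = 43
'Y': A..Z range, ord('Y') − ord('A') = 24
'P': A..Z range, ord('P') − ord('A') = 15
'Z': A..Z range, ord('Z') − ord('A') = 25
'a': a..z range, 26 + ord('a') − ord('a') = 26
'o': a..z range, 26 + ord('o') − ord('a') = 40
'b': a..z range, 26 + ord('b') − ord('a') = 27

Answer: 43 24 15 25 26 40 27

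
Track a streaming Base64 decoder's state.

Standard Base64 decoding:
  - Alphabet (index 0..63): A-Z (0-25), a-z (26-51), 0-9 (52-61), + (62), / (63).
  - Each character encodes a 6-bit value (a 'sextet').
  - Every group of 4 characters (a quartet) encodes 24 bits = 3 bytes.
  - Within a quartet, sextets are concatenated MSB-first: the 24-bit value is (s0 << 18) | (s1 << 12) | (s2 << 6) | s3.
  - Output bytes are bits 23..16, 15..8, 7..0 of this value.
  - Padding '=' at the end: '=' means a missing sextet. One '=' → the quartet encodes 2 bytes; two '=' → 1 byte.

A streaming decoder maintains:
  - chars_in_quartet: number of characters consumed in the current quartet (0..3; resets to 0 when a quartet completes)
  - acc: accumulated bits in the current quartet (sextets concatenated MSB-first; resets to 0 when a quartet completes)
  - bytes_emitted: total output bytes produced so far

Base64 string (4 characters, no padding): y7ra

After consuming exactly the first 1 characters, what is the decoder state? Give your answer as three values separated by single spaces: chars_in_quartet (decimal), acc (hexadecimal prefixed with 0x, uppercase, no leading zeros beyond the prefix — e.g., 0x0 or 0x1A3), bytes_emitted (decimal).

Answer: 1 0x32 0

Derivation:
After char 0 ('y'=50): chars_in_quartet=1 acc=0x32 bytes_emitted=0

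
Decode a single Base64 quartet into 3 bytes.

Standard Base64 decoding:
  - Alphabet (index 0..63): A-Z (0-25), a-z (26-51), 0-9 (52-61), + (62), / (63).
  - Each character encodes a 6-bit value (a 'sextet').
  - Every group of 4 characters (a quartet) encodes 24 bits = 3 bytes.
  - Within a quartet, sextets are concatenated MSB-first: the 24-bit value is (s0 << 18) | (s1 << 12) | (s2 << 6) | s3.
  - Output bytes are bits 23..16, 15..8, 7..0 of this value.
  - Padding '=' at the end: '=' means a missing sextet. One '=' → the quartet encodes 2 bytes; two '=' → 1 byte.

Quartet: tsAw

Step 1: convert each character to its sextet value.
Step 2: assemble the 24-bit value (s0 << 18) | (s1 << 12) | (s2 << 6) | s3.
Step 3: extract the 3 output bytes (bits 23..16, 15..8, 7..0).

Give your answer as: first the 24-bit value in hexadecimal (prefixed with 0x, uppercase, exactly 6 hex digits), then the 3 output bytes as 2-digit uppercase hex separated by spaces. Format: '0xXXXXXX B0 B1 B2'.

Answer: 0xB6C030 B6 C0 30

Derivation:
Sextets: t=45, s=44, A=0, w=48
24-bit: (45<<18) | (44<<12) | (0<<6) | 48
      = 0xB40000 | 0x02C000 | 0x000000 | 0x000030
      = 0xB6C030
Bytes: (v>>16)&0xFF=B6, (v>>8)&0xFF=C0, v&0xFF=30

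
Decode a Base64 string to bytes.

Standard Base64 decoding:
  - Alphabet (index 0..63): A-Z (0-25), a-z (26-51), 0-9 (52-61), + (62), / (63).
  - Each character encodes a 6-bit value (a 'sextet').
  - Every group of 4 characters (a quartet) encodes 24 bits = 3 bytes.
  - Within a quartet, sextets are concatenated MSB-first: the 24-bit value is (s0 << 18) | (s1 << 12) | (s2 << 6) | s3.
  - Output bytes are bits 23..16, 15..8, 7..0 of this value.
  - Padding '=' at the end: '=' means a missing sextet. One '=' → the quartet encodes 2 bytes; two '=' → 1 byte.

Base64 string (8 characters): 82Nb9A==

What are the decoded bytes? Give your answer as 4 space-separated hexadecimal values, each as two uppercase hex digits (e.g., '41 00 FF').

Answer: F3 63 5B F4

Derivation:
After char 0 ('8'=60): chars_in_quartet=1 acc=0x3C bytes_emitted=0
After char 1 ('2'=54): chars_in_quartet=2 acc=0xF36 bytes_emitted=0
After char 2 ('N'=13): chars_in_quartet=3 acc=0x3CD8D bytes_emitted=0
After char 3 ('b'=27): chars_in_quartet=4 acc=0xF3635B -> emit F3 63 5B, reset; bytes_emitted=3
After char 4 ('9'=61): chars_in_quartet=1 acc=0x3D bytes_emitted=3
After char 5 ('A'=0): chars_in_quartet=2 acc=0xF40 bytes_emitted=3
Padding '==': partial quartet acc=0xF40 -> emit F4; bytes_emitted=4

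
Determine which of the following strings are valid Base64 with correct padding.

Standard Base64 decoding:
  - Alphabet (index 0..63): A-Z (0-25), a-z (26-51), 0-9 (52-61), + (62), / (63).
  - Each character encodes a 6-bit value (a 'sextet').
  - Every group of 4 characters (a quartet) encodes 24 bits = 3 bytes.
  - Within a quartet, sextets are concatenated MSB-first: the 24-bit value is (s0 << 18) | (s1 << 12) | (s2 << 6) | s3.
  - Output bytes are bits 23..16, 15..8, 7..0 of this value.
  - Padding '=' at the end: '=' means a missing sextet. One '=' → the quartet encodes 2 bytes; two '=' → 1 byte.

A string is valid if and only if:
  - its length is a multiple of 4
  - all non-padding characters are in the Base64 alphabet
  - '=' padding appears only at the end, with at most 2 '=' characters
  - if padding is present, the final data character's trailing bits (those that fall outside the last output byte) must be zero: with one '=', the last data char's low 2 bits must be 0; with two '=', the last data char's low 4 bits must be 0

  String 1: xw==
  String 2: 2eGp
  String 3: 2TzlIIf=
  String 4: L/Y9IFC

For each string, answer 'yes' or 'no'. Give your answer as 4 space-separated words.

String 1: 'xw==' → valid
String 2: '2eGp' → valid
String 3: '2TzlIIf=' → invalid (bad trailing bits)
String 4: 'L/Y9IFC' → invalid (len=7 not mult of 4)

Answer: yes yes no no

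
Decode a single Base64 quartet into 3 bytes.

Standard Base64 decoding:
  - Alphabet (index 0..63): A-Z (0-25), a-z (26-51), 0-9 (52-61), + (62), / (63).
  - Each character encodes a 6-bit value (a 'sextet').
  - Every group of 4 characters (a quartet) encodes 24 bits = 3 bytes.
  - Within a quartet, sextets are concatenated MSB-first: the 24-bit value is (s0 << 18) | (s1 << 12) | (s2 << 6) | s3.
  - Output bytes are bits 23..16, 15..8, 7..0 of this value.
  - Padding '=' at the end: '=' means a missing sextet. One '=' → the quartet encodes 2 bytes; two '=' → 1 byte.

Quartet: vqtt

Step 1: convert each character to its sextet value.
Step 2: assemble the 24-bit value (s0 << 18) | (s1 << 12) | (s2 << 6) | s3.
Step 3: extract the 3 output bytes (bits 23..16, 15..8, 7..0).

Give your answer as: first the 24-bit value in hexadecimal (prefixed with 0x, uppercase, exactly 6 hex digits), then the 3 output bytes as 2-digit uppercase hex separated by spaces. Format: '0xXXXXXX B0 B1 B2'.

Sextets: v=47, q=42, t=45, t=45
24-bit: (47<<18) | (42<<12) | (45<<6) | 45
      = 0xBC0000 | 0x02A000 | 0x000B40 | 0x00002D
      = 0xBEAB6D
Bytes: (v>>16)&0xFF=BE, (v>>8)&0xFF=AB, v&0xFF=6D

Answer: 0xBEAB6D BE AB 6D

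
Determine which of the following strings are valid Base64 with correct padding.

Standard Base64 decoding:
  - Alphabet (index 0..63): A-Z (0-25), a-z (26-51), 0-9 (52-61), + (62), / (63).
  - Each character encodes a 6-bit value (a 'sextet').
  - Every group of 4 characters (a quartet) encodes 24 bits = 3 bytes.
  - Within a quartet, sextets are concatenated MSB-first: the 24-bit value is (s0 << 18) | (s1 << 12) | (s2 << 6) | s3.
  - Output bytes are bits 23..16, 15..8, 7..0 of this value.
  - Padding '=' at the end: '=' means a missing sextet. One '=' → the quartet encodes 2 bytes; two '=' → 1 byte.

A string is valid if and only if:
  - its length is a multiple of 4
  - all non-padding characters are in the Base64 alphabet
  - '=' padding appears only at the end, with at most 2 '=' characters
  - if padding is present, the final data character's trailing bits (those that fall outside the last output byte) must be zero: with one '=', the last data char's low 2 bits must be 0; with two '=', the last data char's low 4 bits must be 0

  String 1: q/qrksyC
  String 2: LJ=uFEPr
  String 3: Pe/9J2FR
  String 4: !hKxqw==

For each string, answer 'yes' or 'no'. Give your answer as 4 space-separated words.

String 1: 'q/qrksyC' → valid
String 2: 'LJ=uFEPr' → invalid (bad char(s): ['=']; '=' in middle)
String 3: 'Pe/9J2FR' → valid
String 4: '!hKxqw==' → invalid (bad char(s): ['!'])

Answer: yes no yes no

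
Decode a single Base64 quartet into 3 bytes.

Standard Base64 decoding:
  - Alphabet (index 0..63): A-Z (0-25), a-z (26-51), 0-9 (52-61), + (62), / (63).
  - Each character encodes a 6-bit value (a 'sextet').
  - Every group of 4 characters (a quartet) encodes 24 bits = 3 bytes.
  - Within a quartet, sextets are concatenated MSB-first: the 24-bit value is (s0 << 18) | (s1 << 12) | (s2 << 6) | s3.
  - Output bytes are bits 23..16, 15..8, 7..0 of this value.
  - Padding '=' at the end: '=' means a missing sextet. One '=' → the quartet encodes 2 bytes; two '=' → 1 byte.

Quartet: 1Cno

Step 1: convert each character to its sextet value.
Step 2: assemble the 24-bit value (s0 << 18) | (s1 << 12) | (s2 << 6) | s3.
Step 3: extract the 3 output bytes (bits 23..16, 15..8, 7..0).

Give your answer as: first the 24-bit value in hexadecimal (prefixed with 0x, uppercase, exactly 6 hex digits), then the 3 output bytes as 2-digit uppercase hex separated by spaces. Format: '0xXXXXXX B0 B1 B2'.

Answer: 0xD429E8 D4 29 E8

Derivation:
Sextets: 1=53, C=2, n=39, o=40
24-bit: (53<<18) | (2<<12) | (39<<6) | 40
      = 0xD40000 | 0x002000 | 0x0009C0 | 0x000028
      = 0xD429E8
Bytes: (v>>16)&0xFF=D4, (v>>8)&0xFF=29, v&0xFF=E8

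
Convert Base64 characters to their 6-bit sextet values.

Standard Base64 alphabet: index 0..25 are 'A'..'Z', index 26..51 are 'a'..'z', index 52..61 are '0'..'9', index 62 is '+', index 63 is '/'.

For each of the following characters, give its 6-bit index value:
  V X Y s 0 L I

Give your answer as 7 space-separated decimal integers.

'V': A..Z range, ord('V') − ord('A') = 21
'X': A..Z range, ord('X') − ord('A') = 23
'Y': A..Z range, ord('Y') − ord('A') = 24
's': a..z range, 26 + ord('s') − ord('a') = 44
'0': 0..9 range, 52 + ord('0') − ord('0') = 52
'L': A..Z range, ord('L') − ord('A') = 11
'I': A..Z range, ord('I') − ord('A') = 8

Answer: 21 23 24 44 52 11 8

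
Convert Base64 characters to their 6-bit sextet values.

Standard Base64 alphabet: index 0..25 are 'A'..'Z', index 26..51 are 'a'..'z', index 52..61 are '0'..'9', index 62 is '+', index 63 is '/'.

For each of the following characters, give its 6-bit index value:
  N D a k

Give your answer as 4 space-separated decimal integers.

Answer: 13 3 26 36

Derivation:
'N': A..Z range, ord('N') − ord('A') = 13
'D': A..Z range, ord('D') − ord('A') = 3
'a': a..z range, 26 + ord('a') − ord('a') = 26
'k': a..z range, 26 + ord('k') − ord('a') = 36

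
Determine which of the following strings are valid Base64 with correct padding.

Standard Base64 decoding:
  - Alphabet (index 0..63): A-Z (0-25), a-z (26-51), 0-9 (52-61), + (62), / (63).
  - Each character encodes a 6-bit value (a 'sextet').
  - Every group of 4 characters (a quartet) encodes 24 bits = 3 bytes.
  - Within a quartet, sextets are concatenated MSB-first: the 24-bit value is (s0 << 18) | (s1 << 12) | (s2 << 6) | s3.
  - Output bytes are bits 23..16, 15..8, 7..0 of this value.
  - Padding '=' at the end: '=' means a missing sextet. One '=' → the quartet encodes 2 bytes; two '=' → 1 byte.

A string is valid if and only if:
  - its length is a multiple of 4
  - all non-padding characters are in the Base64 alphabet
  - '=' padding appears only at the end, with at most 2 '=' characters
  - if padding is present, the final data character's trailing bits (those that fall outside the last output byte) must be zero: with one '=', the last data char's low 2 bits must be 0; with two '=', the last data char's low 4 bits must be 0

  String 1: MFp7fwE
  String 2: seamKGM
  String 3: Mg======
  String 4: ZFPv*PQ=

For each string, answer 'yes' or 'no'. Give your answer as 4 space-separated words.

String 1: 'MFp7fwE' → invalid (len=7 not mult of 4)
String 2: 'seamKGM' → invalid (len=7 not mult of 4)
String 3: 'Mg======' → invalid (6 pad chars (max 2))
String 4: 'ZFPv*PQ=' → invalid (bad char(s): ['*'])

Answer: no no no no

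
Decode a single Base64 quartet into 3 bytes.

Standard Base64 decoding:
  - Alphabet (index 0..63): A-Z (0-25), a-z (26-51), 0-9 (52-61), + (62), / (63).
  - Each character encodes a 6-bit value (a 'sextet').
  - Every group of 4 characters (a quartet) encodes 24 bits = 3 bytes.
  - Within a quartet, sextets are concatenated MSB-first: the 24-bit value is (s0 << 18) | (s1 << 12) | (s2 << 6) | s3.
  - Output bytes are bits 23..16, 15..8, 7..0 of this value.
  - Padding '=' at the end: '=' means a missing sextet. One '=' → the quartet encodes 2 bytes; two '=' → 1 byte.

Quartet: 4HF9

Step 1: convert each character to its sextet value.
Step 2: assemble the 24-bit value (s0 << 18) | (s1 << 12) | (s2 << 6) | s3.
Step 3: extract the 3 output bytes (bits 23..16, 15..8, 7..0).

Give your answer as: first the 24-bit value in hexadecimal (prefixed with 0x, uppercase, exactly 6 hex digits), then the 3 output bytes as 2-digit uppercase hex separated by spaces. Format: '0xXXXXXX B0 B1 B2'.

Sextets: 4=56, H=7, F=5, 9=61
24-bit: (56<<18) | (7<<12) | (5<<6) | 61
      = 0xE00000 | 0x007000 | 0x000140 | 0x00003D
      = 0xE0717D
Bytes: (v>>16)&0xFF=E0, (v>>8)&0xFF=71, v&0xFF=7D

Answer: 0xE0717D E0 71 7D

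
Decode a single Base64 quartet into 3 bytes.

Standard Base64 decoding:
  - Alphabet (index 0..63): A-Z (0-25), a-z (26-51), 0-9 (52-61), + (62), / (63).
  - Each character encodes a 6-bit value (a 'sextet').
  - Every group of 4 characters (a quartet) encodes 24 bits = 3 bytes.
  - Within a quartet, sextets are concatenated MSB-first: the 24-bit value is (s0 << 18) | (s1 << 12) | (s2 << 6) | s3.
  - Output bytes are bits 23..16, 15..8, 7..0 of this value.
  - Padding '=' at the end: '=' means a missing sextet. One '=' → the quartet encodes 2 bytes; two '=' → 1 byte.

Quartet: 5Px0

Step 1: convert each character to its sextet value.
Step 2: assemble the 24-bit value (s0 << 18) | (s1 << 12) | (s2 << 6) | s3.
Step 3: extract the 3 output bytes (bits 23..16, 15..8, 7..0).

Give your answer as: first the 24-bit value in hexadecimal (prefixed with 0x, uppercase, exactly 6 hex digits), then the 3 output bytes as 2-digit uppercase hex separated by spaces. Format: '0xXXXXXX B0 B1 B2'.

Sextets: 5=57, P=15, x=49, 0=52
24-bit: (57<<18) | (15<<12) | (49<<6) | 52
      = 0xE40000 | 0x00F000 | 0x000C40 | 0x000034
      = 0xE4FC74
Bytes: (v>>16)&0xFF=E4, (v>>8)&0xFF=FC, v&0xFF=74

Answer: 0xE4FC74 E4 FC 74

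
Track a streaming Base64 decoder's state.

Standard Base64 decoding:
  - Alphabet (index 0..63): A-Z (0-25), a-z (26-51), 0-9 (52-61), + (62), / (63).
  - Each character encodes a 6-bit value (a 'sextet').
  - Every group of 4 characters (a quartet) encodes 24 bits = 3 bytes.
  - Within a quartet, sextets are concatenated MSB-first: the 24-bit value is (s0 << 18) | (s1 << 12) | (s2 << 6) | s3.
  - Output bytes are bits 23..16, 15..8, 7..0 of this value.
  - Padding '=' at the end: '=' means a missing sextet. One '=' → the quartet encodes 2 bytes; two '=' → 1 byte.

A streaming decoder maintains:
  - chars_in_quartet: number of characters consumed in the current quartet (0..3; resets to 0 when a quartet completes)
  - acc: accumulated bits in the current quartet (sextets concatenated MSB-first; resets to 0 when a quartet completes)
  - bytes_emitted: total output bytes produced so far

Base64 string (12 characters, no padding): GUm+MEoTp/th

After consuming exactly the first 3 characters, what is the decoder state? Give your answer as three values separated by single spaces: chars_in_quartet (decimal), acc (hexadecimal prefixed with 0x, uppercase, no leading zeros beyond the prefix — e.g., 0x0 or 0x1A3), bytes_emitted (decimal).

After char 0 ('G'=6): chars_in_quartet=1 acc=0x6 bytes_emitted=0
After char 1 ('U'=20): chars_in_quartet=2 acc=0x194 bytes_emitted=0
After char 2 ('m'=38): chars_in_quartet=3 acc=0x6526 bytes_emitted=0

Answer: 3 0x6526 0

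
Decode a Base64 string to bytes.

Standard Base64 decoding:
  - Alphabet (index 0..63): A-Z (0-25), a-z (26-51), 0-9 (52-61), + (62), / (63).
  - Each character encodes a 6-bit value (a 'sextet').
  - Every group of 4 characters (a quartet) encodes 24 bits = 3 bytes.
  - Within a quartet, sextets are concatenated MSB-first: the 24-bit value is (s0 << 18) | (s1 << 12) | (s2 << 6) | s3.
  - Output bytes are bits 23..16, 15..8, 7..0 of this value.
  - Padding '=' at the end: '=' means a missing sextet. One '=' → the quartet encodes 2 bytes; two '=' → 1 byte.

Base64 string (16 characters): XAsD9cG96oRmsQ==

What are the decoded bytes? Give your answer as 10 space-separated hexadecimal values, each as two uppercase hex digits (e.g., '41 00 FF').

After char 0 ('X'=23): chars_in_quartet=1 acc=0x17 bytes_emitted=0
After char 1 ('A'=0): chars_in_quartet=2 acc=0x5C0 bytes_emitted=0
After char 2 ('s'=44): chars_in_quartet=3 acc=0x1702C bytes_emitted=0
After char 3 ('D'=3): chars_in_quartet=4 acc=0x5C0B03 -> emit 5C 0B 03, reset; bytes_emitted=3
After char 4 ('9'=61): chars_in_quartet=1 acc=0x3D bytes_emitted=3
After char 5 ('c'=28): chars_in_quartet=2 acc=0xF5C bytes_emitted=3
After char 6 ('G'=6): chars_in_quartet=3 acc=0x3D706 bytes_emitted=3
After char 7 ('9'=61): chars_in_quartet=4 acc=0xF5C1BD -> emit F5 C1 BD, reset; bytes_emitted=6
After char 8 ('6'=58): chars_in_quartet=1 acc=0x3A bytes_emitted=6
After char 9 ('o'=40): chars_in_quartet=2 acc=0xEA8 bytes_emitted=6
After char 10 ('R'=17): chars_in_quartet=3 acc=0x3AA11 bytes_emitted=6
After char 11 ('m'=38): chars_in_quartet=4 acc=0xEA8466 -> emit EA 84 66, reset; bytes_emitted=9
After char 12 ('s'=44): chars_in_quartet=1 acc=0x2C bytes_emitted=9
After char 13 ('Q'=16): chars_in_quartet=2 acc=0xB10 bytes_emitted=9
Padding '==': partial quartet acc=0xB10 -> emit B1; bytes_emitted=10

Answer: 5C 0B 03 F5 C1 BD EA 84 66 B1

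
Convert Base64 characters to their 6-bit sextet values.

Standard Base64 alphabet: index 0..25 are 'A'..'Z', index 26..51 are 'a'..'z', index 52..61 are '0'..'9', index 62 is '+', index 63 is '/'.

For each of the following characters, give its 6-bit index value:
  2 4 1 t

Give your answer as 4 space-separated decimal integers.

'2': 0..9 range, 52 + ord('2') − ord('0') = 54
'4': 0..9 range, 52 + ord('4') − ord('0') = 56
'1': 0..9 range, 52 + ord('1') − ord('0') = 53
't': a..z range, 26 + ord('t') − ord('a') = 45

Answer: 54 56 53 45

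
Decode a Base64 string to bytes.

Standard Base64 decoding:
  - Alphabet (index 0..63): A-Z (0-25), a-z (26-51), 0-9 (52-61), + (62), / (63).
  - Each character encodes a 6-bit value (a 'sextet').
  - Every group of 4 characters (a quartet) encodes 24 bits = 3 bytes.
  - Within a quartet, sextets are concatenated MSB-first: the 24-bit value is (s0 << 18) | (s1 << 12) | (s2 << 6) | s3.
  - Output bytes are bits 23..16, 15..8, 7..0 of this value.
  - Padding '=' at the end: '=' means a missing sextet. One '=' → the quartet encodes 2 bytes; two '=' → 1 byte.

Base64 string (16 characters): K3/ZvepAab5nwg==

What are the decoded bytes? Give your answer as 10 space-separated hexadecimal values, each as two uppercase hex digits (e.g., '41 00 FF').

Answer: 2B 7F D9 BD EA 40 69 BE 67 C2

Derivation:
After char 0 ('K'=10): chars_in_quartet=1 acc=0xA bytes_emitted=0
After char 1 ('3'=55): chars_in_quartet=2 acc=0x2B7 bytes_emitted=0
After char 2 ('/'=63): chars_in_quartet=3 acc=0xADFF bytes_emitted=0
After char 3 ('Z'=25): chars_in_quartet=4 acc=0x2B7FD9 -> emit 2B 7F D9, reset; bytes_emitted=3
After char 4 ('v'=47): chars_in_quartet=1 acc=0x2F bytes_emitted=3
After char 5 ('e'=30): chars_in_quartet=2 acc=0xBDE bytes_emitted=3
After char 6 ('p'=41): chars_in_quartet=3 acc=0x2F7A9 bytes_emitted=3
After char 7 ('A'=0): chars_in_quartet=4 acc=0xBDEA40 -> emit BD EA 40, reset; bytes_emitted=6
After char 8 ('a'=26): chars_in_quartet=1 acc=0x1A bytes_emitted=6
After char 9 ('b'=27): chars_in_quartet=2 acc=0x69B bytes_emitted=6
After char 10 ('5'=57): chars_in_quartet=3 acc=0x1A6F9 bytes_emitted=6
After char 11 ('n'=39): chars_in_quartet=4 acc=0x69BE67 -> emit 69 BE 67, reset; bytes_emitted=9
After char 12 ('w'=48): chars_in_quartet=1 acc=0x30 bytes_emitted=9
After char 13 ('g'=32): chars_in_quartet=2 acc=0xC20 bytes_emitted=9
Padding '==': partial quartet acc=0xC20 -> emit C2; bytes_emitted=10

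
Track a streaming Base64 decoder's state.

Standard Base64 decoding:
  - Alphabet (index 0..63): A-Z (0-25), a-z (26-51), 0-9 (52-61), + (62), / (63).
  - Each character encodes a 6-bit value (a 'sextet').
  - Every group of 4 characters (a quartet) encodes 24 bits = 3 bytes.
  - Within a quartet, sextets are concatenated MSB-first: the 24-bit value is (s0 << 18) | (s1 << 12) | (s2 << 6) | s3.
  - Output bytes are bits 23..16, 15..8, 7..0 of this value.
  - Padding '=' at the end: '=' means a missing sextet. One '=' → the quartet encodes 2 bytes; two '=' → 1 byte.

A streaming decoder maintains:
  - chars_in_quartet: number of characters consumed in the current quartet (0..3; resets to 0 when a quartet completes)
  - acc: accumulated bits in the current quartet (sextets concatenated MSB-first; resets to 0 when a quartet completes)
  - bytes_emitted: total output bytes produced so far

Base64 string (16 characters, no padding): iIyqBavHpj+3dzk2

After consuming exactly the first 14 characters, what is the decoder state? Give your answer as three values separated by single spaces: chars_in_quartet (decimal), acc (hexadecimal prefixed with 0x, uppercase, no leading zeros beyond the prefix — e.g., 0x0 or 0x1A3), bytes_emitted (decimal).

After char 0 ('i'=34): chars_in_quartet=1 acc=0x22 bytes_emitted=0
After char 1 ('I'=8): chars_in_quartet=2 acc=0x888 bytes_emitted=0
After char 2 ('y'=50): chars_in_quartet=3 acc=0x22232 bytes_emitted=0
After char 3 ('q'=42): chars_in_quartet=4 acc=0x888CAA -> emit 88 8C AA, reset; bytes_emitted=3
After char 4 ('B'=1): chars_in_quartet=1 acc=0x1 bytes_emitted=3
After char 5 ('a'=26): chars_in_quartet=2 acc=0x5A bytes_emitted=3
After char 6 ('v'=47): chars_in_quartet=3 acc=0x16AF bytes_emitted=3
After char 7 ('H'=7): chars_in_quartet=4 acc=0x5ABC7 -> emit 05 AB C7, reset; bytes_emitted=6
After char 8 ('p'=41): chars_in_quartet=1 acc=0x29 bytes_emitted=6
After char 9 ('j'=35): chars_in_quartet=2 acc=0xA63 bytes_emitted=6
After char 10 ('+'=62): chars_in_quartet=3 acc=0x298FE bytes_emitted=6
After char 11 ('3'=55): chars_in_quartet=4 acc=0xA63FB7 -> emit A6 3F B7, reset; bytes_emitted=9
After char 12 ('d'=29): chars_in_quartet=1 acc=0x1D bytes_emitted=9
After char 13 ('z'=51): chars_in_quartet=2 acc=0x773 bytes_emitted=9

Answer: 2 0x773 9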